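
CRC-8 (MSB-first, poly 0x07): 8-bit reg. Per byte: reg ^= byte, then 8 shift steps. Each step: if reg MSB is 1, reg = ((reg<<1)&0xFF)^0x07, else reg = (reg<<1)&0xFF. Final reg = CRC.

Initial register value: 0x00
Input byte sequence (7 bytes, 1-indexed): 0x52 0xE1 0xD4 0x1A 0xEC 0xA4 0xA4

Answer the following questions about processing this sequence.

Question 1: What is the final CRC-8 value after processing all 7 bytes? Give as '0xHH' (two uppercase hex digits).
Answer: 0xB3

Derivation:
After byte 1 (0x52): reg=0xB9
After byte 2 (0xE1): reg=0x8F
After byte 3 (0xD4): reg=0x86
After byte 4 (0x1A): reg=0xDD
After byte 5 (0xEC): reg=0x97
After byte 6 (0xA4): reg=0x99
After byte 7 (0xA4): reg=0xB3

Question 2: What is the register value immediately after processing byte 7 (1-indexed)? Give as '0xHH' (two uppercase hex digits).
Answer: 0xB3

Derivation:
After byte 1 (0x52): reg=0xB9
After byte 2 (0xE1): reg=0x8F
After byte 3 (0xD4): reg=0x86
After byte 4 (0x1A): reg=0xDD
After byte 5 (0xEC): reg=0x97
After byte 6 (0xA4): reg=0x99
After byte 7 (0xA4): reg=0xB3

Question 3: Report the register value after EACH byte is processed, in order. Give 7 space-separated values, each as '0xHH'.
0xB9 0x8F 0x86 0xDD 0x97 0x99 0xB3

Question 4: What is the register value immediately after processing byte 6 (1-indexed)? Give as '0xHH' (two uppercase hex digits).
After byte 1 (0x52): reg=0xB9
After byte 2 (0xE1): reg=0x8F
After byte 3 (0xD4): reg=0x86
After byte 4 (0x1A): reg=0xDD
After byte 5 (0xEC): reg=0x97
After byte 6 (0xA4): reg=0x99

Answer: 0x99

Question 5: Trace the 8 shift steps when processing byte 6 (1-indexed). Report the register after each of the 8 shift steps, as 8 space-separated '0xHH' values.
Answer: 0x66 0xCC 0x9F 0x39 0x72 0xE4 0xCF 0x99

Derivation:
After byte 1 (0x52): reg=0xB9
After byte 2 (0xE1): reg=0x8F
After byte 3 (0xD4): reg=0x86
After byte 4 (0x1A): reg=0xDD
After byte 5 (0xEC): reg=0x97
Register before byte 6: 0x97
After XOR with byte 0xA4: 0x33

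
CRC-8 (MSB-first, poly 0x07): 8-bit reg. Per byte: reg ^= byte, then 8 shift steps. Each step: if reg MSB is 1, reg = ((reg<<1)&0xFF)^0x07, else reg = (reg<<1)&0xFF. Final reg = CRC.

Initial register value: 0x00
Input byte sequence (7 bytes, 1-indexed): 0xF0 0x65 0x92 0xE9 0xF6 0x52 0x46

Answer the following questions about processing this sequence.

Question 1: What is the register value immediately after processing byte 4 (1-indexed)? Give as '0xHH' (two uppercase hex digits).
Answer: 0x5C

Derivation:
After byte 1 (0xF0): reg=0xDE
After byte 2 (0x65): reg=0x28
After byte 3 (0x92): reg=0x2F
After byte 4 (0xE9): reg=0x5C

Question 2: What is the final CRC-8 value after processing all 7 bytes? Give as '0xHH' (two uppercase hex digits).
After byte 1 (0xF0): reg=0xDE
After byte 2 (0x65): reg=0x28
After byte 3 (0x92): reg=0x2F
After byte 4 (0xE9): reg=0x5C
After byte 5 (0xF6): reg=0x5F
After byte 6 (0x52): reg=0x23
After byte 7 (0x46): reg=0x3C

Answer: 0x3C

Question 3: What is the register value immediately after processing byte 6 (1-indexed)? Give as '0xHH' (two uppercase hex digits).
Answer: 0x23

Derivation:
After byte 1 (0xF0): reg=0xDE
After byte 2 (0x65): reg=0x28
After byte 3 (0x92): reg=0x2F
After byte 4 (0xE9): reg=0x5C
After byte 5 (0xF6): reg=0x5F
After byte 6 (0x52): reg=0x23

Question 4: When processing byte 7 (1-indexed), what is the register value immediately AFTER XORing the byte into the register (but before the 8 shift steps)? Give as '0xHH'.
Register before byte 7: 0x23
Byte 7: 0x46
0x23 XOR 0x46 = 0x65

Answer: 0x65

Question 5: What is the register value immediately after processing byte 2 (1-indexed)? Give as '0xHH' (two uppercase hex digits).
After byte 1 (0xF0): reg=0xDE
After byte 2 (0x65): reg=0x28

Answer: 0x28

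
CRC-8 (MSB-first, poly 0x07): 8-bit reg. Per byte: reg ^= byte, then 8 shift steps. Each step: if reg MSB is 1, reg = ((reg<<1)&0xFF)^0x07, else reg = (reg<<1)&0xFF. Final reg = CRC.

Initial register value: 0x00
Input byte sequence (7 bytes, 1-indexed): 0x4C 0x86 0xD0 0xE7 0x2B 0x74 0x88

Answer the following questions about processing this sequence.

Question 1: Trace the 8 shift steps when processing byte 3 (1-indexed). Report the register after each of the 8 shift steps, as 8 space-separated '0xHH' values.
After byte 1 (0x4C): reg=0xE3
After byte 2 (0x86): reg=0x3C
Register before byte 3: 0x3C
After XOR with byte 0xD0: 0xEC

Answer: 0xDF 0xB9 0x75 0xEA 0xD3 0xA1 0x45 0x8A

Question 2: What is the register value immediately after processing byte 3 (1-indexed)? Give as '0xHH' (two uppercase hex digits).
After byte 1 (0x4C): reg=0xE3
After byte 2 (0x86): reg=0x3C
After byte 3 (0xD0): reg=0x8A

Answer: 0x8A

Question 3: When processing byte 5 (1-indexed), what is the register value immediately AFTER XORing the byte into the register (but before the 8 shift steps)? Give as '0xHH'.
Answer: 0x2F

Derivation:
Register before byte 5: 0x04
Byte 5: 0x2B
0x04 XOR 0x2B = 0x2F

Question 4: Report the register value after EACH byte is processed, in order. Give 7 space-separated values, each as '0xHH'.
0xE3 0x3C 0x8A 0x04 0xCD 0x26 0x43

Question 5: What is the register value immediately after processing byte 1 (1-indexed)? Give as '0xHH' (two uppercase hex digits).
After byte 1 (0x4C): reg=0xE3

Answer: 0xE3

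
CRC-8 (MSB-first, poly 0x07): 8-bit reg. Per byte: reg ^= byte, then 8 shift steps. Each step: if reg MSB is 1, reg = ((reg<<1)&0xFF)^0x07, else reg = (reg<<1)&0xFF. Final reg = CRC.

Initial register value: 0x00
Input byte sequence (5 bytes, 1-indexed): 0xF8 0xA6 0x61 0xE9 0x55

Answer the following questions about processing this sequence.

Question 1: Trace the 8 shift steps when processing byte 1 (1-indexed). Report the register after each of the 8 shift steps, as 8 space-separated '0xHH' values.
Register before byte 1: 0x00
After XOR with byte 0xF8: 0xF8

Answer: 0xF7 0xE9 0xD5 0xAD 0x5D 0xBA 0x73 0xE6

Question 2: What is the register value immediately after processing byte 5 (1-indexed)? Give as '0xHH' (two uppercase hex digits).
After byte 1 (0xF8): reg=0xE6
After byte 2 (0xA6): reg=0xC7
After byte 3 (0x61): reg=0x7B
After byte 4 (0xE9): reg=0xF7
After byte 5 (0x55): reg=0x67

Answer: 0x67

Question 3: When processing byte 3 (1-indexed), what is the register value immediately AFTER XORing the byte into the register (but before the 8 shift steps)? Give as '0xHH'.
Register before byte 3: 0xC7
Byte 3: 0x61
0xC7 XOR 0x61 = 0xA6

Answer: 0xA6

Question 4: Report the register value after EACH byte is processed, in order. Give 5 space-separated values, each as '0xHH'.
0xE6 0xC7 0x7B 0xF7 0x67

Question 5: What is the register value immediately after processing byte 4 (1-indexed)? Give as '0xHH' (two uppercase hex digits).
Answer: 0xF7

Derivation:
After byte 1 (0xF8): reg=0xE6
After byte 2 (0xA6): reg=0xC7
After byte 3 (0x61): reg=0x7B
After byte 4 (0xE9): reg=0xF7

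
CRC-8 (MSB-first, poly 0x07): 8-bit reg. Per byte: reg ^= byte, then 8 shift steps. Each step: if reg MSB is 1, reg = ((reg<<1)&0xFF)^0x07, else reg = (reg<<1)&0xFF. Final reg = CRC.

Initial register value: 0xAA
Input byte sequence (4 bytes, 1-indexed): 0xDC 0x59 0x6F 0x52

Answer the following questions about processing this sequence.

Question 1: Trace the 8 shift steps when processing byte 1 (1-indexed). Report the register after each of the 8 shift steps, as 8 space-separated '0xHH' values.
Answer: 0xEC 0xDF 0xB9 0x75 0xEA 0xD3 0xA1 0x45

Derivation:
Register before byte 1: 0xAA
After XOR with byte 0xDC: 0x76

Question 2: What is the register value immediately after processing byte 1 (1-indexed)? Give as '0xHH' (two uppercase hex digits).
After byte 1 (0xDC): reg=0x45

Answer: 0x45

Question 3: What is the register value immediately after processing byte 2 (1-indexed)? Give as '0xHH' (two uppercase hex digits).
After byte 1 (0xDC): reg=0x45
After byte 2 (0x59): reg=0x54

Answer: 0x54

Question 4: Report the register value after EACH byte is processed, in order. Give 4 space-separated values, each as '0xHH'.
0x45 0x54 0xA1 0xD7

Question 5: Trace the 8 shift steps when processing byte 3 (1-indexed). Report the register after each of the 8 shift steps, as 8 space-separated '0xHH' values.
Answer: 0x76 0xEC 0xDF 0xB9 0x75 0xEA 0xD3 0xA1

Derivation:
After byte 1 (0xDC): reg=0x45
After byte 2 (0x59): reg=0x54
Register before byte 3: 0x54
After XOR with byte 0x6F: 0x3B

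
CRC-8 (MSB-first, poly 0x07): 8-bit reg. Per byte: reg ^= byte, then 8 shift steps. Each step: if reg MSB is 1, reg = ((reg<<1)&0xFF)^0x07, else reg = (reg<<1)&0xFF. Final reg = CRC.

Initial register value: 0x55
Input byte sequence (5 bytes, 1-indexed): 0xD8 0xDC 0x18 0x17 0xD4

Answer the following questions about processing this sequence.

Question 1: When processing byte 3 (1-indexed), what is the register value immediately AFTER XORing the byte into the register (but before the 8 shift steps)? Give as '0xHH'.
Register before byte 3: 0x45
Byte 3: 0x18
0x45 XOR 0x18 = 0x5D

Answer: 0x5D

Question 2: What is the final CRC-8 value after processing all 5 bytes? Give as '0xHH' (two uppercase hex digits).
Answer: 0xAB

Derivation:
After byte 1 (0xD8): reg=0xAA
After byte 2 (0xDC): reg=0x45
After byte 3 (0x18): reg=0x94
After byte 4 (0x17): reg=0x80
After byte 5 (0xD4): reg=0xAB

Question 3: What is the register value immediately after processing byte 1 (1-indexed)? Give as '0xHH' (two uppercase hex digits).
Answer: 0xAA

Derivation:
After byte 1 (0xD8): reg=0xAA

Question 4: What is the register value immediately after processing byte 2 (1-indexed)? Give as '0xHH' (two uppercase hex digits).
After byte 1 (0xD8): reg=0xAA
After byte 2 (0xDC): reg=0x45

Answer: 0x45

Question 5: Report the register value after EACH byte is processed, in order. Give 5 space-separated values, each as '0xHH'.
0xAA 0x45 0x94 0x80 0xAB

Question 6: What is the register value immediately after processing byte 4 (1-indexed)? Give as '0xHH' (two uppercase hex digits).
After byte 1 (0xD8): reg=0xAA
After byte 2 (0xDC): reg=0x45
After byte 3 (0x18): reg=0x94
After byte 4 (0x17): reg=0x80

Answer: 0x80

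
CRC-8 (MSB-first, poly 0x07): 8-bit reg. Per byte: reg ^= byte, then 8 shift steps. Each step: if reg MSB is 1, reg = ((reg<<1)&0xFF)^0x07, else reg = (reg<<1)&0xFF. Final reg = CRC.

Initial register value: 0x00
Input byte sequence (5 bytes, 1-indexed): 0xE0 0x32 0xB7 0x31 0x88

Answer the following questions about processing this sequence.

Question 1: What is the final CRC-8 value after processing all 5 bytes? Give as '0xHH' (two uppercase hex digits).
Answer: 0x1F

Derivation:
After byte 1 (0xE0): reg=0xAE
After byte 2 (0x32): reg=0xDD
After byte 3 (0xB7): reg=0x11
After byte 4 (0x31): reg=0xE0
After byte 5 (0x88): reg=0x1F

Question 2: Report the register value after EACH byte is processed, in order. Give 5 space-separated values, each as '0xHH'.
0xAE 0xDD 0x11 0xE0 0x1F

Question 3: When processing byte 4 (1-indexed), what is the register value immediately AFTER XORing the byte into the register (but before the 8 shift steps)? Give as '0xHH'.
Answer: 0x20

Derivation:
Register before byte 4: 0x11
Byte 4: 0x31
0x11 XOR 0x31 = 0x20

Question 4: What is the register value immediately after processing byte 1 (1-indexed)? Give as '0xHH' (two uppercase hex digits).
Answer: 0xAE

Derivation:
After byte 1 (0xE0): reg=0xAE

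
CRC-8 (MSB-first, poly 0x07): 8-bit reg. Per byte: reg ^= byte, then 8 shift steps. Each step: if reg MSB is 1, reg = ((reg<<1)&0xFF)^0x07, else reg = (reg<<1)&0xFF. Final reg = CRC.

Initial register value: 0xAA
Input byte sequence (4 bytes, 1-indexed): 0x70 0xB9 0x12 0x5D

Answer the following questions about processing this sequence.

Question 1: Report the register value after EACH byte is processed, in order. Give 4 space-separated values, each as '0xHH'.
0x08 0x1E 0x24 0x68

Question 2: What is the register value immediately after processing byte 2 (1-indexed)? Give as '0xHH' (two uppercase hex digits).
Answer: 0x1E

Derivation:
After byte 1 (0x70): reg=0x08
After byte 2 (0xB9): reg=0x1E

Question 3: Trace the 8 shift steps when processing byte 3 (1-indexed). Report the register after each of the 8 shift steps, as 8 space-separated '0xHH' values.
Answer: 0x18 0x30 0x60 0xC0 0x87 0x09 0x12 0x24

Derivation:
After byte 1 (0x70): reg=0x08
After byte 2 (0xB9): reg=0x1E
Register before byte 3: 0x1E
After XOR with byte 0x12: 0x0C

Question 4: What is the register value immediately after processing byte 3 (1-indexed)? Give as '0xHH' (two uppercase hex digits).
Answer: 0x24

Derivation:
After byte 1 (0x70): reg=0x08
After byte 2 (0xB9): reg=0x1E
After byte 3 (0x12): reg=0x24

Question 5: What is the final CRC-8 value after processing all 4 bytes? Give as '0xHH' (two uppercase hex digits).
After byte 1 (0x70): reg=0x08
After byte 2 (0xB9): reg=0x1E
After byte 3 (0x12): reg=0x24
After byte 4 (0x5D): reg=0x68

Answer: 0x68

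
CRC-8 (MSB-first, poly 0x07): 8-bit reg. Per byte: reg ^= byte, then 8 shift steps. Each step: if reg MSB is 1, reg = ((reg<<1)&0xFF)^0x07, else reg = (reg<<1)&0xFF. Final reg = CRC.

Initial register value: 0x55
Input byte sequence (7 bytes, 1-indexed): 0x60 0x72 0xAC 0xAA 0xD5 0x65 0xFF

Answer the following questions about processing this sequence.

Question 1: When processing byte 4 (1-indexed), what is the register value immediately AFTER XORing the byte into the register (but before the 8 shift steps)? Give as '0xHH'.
Answer: 0x4E

Derivation:
Register before byte 4: 0xE4
Byte 4: 0xAA
0xE4 XOR 0xAA = 0x4E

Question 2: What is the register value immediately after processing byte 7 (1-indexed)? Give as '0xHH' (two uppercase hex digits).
Answer: 0xF7

Derivation:
After byte 1 (0x60): reg=0x8B
After byte 2 (0x72): reg=0xE1
After byte 3 (0xAC): reg=0xE4
After byte 4 (0xAA): reg=0xED
After byte 5 (0xD5): reg=0xA8
After byte 6 (0x65): reg=0x6D
After byte 7 (0xFF): reg=0xF7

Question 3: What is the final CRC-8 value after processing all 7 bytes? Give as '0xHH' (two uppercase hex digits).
Answer: 0xF7

Derivation:
After byte 1 (0x60): reg=0x8B
After byte 2 (0x72): reg=0xE1
After byte 3 (0xAC): reg=0xE4
After byte 4 (0xAA): reg=0xED
After byte 5 (0xD5): reg=0xA8
After byte 6 (0x65): reg=0x6D
After byte 7 (0xFF): reg=0xF7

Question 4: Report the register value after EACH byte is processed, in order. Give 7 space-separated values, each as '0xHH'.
0x8B 0xE1 0xE4 0xED 0xA8 0x6D 0xF7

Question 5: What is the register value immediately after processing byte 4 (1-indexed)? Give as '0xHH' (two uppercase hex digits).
After byte 1 (0x60): reg=0x8B
After byte 2 (0x72): reg=0xE1
After byte 3 (0xAC): reg=0xE4
After byte 4 (0xAA): reg=0xED

Answer: 0xED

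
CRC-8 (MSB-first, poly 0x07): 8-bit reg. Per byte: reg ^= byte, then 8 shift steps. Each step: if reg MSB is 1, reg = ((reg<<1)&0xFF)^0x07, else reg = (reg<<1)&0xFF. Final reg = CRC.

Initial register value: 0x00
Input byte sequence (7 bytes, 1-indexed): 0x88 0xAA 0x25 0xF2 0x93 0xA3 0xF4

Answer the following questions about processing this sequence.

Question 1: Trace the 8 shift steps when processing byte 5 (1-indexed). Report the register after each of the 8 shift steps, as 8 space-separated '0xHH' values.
After byte 1 (0x88): reg=0xB1
After byte 2 (0xAA): reg=0x41
After byte 3 (0x25): reg=0x3B
After byte 4 (0xF2): reg=0x71
Register before byte 5: 0x71
After XOR with byte 0x93: 0xE2

Answer: 0xC3 0x81 0x05 0x0A 0x14 0x28 0x50 0xA0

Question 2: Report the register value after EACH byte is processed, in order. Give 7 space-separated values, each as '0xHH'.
0xB1 0x41 0x3B 0x71 0xA0 0x09 0xFD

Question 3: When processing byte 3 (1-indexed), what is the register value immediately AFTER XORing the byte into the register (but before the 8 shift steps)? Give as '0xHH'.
Register before byte 3: 0x41
Byte 3: 0x25
0x41 XOR 0x25 = 0x64

Answer: 0x64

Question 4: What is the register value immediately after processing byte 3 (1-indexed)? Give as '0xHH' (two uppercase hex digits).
Answer: 0x3B

Derivation:
After byte 1 (0x88): reg=0xB1
After byte 2 (0xAA): reg=0x41
After byte 3 (0x25): reg=0x3B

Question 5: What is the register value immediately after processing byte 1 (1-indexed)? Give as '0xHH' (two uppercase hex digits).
After byte 1 (0x88): reg=0xB1

Answer: 0xB1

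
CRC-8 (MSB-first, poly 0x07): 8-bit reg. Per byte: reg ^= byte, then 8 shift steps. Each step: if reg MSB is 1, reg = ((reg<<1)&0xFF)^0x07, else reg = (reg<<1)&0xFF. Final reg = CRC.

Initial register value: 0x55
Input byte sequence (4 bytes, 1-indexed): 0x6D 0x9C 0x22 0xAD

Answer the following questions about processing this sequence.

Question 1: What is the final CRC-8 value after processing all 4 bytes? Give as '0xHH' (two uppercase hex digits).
After byte 1 (0x6D): reg=0xA8
After byte 2 (0x9C): reg=0x8C
After byte 3 (0x22): reg=0x43
After byte 4 (0xAD): reg=0x84

Answer: 0x84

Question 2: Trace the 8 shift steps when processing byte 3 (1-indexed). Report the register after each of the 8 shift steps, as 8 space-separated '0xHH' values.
After byte 1 (0x6D): reg=0xA8
After byte 2 (0x9C): reg=0x8C
Register before byte 3: 0x8C
After XOR with byte 0x22: 0xAE

Answer: 0x5B 0xB6 0x6B 0xD6 0xAB 0x51 0xA2 0x43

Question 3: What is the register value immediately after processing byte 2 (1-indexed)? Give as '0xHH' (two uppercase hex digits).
Answer: 0x8C

Derivation:
After byte 1 (0x6D): reg=0xA8
After byte 2 (0x9C): reg=0x8C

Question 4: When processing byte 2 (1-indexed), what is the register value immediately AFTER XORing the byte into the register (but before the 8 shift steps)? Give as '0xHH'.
Register before byte 2: 0xA8
Byte 2: 0x9C
0xA8 XOR 0x9C = 0x34

Answer: 0x34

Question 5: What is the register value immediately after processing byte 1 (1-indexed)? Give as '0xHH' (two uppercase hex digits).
After byte 1 (0x6D): reg=0xA8

Answer: 0xA8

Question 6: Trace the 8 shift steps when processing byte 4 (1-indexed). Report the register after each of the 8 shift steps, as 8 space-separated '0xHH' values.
Answer: 0xDB 0xB1 0x65 0xCA 0x93 0x21 0x42 0x84

Derivation:
After byte 1 (0x6D): reg=0xA8
After byte 2 (0x9C): reg=0x8C
After byte 3 (0x22): reg=0x43
Register before byte 4: 0x43
After XOR with byte 0xAD: 0xEE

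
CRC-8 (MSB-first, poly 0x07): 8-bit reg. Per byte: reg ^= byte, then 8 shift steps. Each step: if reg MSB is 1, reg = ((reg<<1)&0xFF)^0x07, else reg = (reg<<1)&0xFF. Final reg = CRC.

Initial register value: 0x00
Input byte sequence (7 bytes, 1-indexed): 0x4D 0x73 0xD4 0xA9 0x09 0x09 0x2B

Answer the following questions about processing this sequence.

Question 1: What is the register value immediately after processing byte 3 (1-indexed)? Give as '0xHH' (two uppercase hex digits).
After byte 1 (0x4D): reg=0xE4
After byte 2 (0x73): reg=0xEC
After byte 3 (0xD4): reg=0xA8

Answer: 0xA8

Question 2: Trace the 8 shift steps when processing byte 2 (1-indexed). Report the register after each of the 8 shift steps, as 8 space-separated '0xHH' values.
Answer: 0x29 0x52 0xA4 0x4F 0x9E 0x3B 0x76 0xEC

Derivation:
After byte 1 (0x4D): reg=0xE4
Register before byte 2: 0xE4
After XOR with byte 0x73: 0x97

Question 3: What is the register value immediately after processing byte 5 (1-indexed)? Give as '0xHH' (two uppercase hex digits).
After byte 1 (0x4D): reg=0xE4
After byte 2 (0x73): reg=0xEC
After byte 3 (0xD4): reg=0xA8
After byte 4 (0xA9): reg=0x07
After byte 5 (0x09): reg=0x2A

Answer: 0x2A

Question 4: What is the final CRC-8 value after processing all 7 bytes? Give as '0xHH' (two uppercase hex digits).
After byte 1 (0x4D): reg=0xE4
After byte 2 (0x73): reg=0xEC
After byte 3 (0xD4): reg=0xA8
After byte 4 (0xA9): reg=0x07
After byte 5 (0x09): reg=0x2A
After byte 6 (0x09): reg=0xE9
After byte 7 (0x2B): reg=0x40

Answer: 0x40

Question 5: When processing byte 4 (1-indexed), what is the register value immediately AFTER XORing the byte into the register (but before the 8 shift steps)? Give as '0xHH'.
Answer: 0x01

Derivation:
Register before byte 4: 0xA8
Byte 4: 0xA9
0xA8 XOR 0xA9 = 0x01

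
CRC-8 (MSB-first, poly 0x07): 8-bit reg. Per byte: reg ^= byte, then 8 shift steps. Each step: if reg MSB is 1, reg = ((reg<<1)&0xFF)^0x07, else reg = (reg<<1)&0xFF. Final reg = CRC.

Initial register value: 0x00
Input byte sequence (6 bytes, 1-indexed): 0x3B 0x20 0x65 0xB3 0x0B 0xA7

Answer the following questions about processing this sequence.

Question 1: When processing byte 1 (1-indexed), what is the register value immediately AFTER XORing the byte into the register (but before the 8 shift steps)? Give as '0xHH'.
Register before byte 1: 0x00
Byte 1: 0x3B
0x00 XOR 0x3B = 0x3B

Answer: 0x3B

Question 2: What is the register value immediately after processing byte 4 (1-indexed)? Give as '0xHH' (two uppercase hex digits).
After byte 1 (0x3B): reg=0xA1
After byte 2 (0x20): reg=0x8E
After byte 3 (0x65): reg=0x9F
After byte 4 (0xB3): reg=0xC4

Answer: 0xC4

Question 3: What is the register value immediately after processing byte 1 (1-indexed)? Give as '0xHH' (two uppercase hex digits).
Answer: 0xA1

Derivation:
After byte 1 (0x3B): reg=0xA1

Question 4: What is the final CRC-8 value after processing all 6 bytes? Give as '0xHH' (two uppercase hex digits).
Answer: 0x52

Derivation:
After byte 1 (0x3B): reg=0xA1
After byte 2 (0x20): reg=0x8E
After byte 3 (0x65): reg=0x9F
After byte 4 (0xB3): reg=0xC4
After byte 5 (0x0B): reg=0x63
After byte 6 (0xA7): reg=0x52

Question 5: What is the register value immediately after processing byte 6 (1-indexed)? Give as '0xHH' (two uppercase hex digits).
Answer: 0x52

Derivation:
After byte 1 (0x3B): reg=0xA1
After byte 2 (0x20): reg=0x8E
After byte 3 (0x65): reg=0x9F
After byte 4 (0xB3): reg=0xC4
After byte 5 (0x0B): reg=0x63
After byte 6 (0xA7): reg=0x52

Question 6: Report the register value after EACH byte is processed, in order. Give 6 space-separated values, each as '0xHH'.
0xA1 0x8E 0x9F 0xC4 0x63 0x52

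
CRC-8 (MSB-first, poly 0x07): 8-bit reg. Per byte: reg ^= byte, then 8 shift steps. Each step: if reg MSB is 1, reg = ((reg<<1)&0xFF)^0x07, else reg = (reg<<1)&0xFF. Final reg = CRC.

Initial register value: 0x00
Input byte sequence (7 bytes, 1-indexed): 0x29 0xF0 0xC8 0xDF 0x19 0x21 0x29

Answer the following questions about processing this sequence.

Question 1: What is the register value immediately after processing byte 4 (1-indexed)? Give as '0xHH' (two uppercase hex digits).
Answer: 0x52

Derivation:
After byte 1 (0x29): reg=0xDF
After byte 2 (0xF0): reg=0xCD
After byte 3 (0xC8): reg=0x1B
After byte 4 (0xDF): reg=0x52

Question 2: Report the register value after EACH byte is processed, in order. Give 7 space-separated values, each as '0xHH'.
0xDF 0xCD 0x1B 0x52 0xF6 0x2B 0x0E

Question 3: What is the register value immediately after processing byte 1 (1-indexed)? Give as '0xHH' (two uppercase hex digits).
After byte 1 (0x29): reg=0xDF

Answer: 0xDF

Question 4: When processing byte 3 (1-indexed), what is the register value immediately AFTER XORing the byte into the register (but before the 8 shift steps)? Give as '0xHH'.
Answer: 0x05

Derivation:
Register before byte 3: 0xCD
Byte 3: 0xC8
0xCD XOR 0xC8 = 0x05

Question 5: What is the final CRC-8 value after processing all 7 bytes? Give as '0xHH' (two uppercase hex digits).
After byte 1 (0x29): reg=0xDF
After byte 2 (0xF0): reg=0xCD
After byte 3 (0xC8): reg=0x1B
After byte 4 (0xDF): reg=0x52
After byte 5 (0x19): reg=0xF6
After byte 6 (0x21): reg=0x2B
After byte 7 (0x29): reg=0x0E

Answer: 0x0E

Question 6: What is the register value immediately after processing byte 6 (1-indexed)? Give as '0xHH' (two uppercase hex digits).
After byte 1 (0x29): reg=0xDF
After byte 2 (0xF0): reg=0xCD
After byte 3 (0xC8): reg=0x1B
After byte 4 (0xDF): reg=0x52
After byte 5 (0x19): reg=0xF6
After byte 6 (0x21): reg=0x2B

Answer: 0x2B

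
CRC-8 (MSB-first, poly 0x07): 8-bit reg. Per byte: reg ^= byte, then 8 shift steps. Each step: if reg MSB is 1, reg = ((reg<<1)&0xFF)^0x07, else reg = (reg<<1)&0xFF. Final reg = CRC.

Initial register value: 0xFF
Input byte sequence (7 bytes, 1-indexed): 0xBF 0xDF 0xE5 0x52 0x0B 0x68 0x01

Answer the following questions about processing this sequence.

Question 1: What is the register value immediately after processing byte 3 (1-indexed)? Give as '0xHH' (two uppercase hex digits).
After byte 1 (0xBF): reg=0xC7
After byte 2 (0xDF): reg=0x48
After byte 3 (0xE5): reg=0x4A

Answer: 0x4A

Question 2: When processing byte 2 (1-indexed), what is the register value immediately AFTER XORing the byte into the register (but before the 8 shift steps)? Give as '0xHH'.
Answer: 0x18

Derivation:
Register before byte 2: 0xC7
Byte 2: 0xDF
0xC7 XOR 0xDF = 0x18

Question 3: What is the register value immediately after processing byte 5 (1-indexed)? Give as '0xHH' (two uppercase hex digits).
After byte 1 (0xBF): reg=0xC7
After byte 2 (0xDF): reg=0x48
After byte 3 (0xE5): reg=0x4A
After byte 4 (0x52): reg=0x48
After byte 5 (0x0B): reg=0xCE

Answer: 0xCE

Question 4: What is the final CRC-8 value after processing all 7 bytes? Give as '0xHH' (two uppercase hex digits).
After byte 1 (0xBF): reg=0xC7
After byte 2 (0xDF): reg=0x48
After byte 3 (0xE5): reg=0x4A
After byte 4 (0x52): reg=0x48
After byte 5 (0x0B): reg=0xCE
After byte 6 (0x68): reg=0x7B
After byte 7 (0x01): reg=0x61

Answer: 0x61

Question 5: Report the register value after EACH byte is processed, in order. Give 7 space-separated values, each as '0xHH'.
0xC7 0x48 0x4A 0x48 0xCE 0x7B 0x61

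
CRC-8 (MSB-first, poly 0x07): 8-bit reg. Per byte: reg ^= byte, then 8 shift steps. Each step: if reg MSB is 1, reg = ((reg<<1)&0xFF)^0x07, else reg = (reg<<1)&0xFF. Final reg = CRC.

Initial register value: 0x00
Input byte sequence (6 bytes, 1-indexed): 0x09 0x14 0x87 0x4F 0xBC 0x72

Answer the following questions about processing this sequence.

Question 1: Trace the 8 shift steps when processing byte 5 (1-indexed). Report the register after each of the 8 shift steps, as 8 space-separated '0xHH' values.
Answer: 0x48 0x90 0x27 0x4E 0x9C 0x3F 0x7E 0xFC

Derivation:
After byte 1 (0x09): reg=0x3F
After byte 2 (0x14): reg=0xD1
After byte 3 (0x87): reg=0xA5
After byte 4 (0x4F): reg=0x98
Register before byte 5: 0x98
After XOR with byte 0xBC: 0x24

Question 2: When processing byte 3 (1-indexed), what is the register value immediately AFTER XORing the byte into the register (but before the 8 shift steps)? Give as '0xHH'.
Answer: 0x56

Derivation:
Register before byte 3: 0xD1
Byte 3: 0x87
0xD1 XOR 0x87 = 0x56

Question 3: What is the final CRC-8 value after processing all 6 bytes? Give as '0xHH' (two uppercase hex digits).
Answer: 0xA3

Derivation:
After byte 1 (0x09): reg=0x3F
After byte 2 (0x14): reg=0xD1
After byte 3 (0x87): reg=0xA5
After byte 4 (0x4F): reg=0x98
After byte 5 (0xBC): reg=0xFC
After byte 6 (0x72): reg=0xA3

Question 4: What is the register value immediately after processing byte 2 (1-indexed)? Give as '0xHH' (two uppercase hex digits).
After byte 1 (0x09): reg=0x3F
After byte 2 (0x14): reg=0xD1

Answer: 0xD1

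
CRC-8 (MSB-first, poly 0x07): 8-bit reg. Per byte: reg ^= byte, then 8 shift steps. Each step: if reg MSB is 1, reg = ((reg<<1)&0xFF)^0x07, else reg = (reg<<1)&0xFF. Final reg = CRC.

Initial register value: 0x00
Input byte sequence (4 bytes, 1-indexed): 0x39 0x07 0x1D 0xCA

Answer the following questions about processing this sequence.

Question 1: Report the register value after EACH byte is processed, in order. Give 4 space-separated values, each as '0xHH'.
0xAF 0x51 0xE3 0xDF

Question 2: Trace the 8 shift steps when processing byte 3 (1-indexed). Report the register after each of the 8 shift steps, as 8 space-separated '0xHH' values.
After byte 1 (0x39): reg=0xAF
After byte 2 (0x07): reg=0x51
Register before byte 3: 0x51
After XOR with byte 0x1D: 0x4C

Answer: 0x98 0x37 0x6E 0xDC 0xBF 0x79 0xF2 0xE3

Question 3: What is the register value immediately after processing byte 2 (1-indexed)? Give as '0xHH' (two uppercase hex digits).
Answer: 0x51

Derivation:
After byte 1 (0x39): reg=0xAF
After byte 2 (0x07): reg=0x51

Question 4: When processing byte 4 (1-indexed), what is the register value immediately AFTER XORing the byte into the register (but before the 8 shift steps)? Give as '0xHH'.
Answer: 0x29

Derivation:
Register before byte 4: 0xE3
Byte 4: 0xCA
0xE3 XOR 0xCA = 0x29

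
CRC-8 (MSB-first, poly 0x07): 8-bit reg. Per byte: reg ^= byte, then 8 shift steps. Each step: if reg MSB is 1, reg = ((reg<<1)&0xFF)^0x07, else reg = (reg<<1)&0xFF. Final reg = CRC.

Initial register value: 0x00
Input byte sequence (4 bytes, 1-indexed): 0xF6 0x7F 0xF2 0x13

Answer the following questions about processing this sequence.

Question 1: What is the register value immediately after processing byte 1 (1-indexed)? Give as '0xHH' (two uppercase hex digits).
After byte 1 (0xF6): reg=0xCC

Answer: 0xCC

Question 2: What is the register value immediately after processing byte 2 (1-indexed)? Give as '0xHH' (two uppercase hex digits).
After byte 1 (0xF6): reg=0xCC
After byte 2 (0x7F): reg=0x10

Answer: 0x10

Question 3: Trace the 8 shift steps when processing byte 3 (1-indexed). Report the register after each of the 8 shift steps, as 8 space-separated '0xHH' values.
Answer: 0xC3 0x81 0x05 0x0A 0x14 0x28 0x50 0xA0

Derivation:
After byte 1 (0xF6): reg=0xCC
After byte 2 (0x7F): reg=0x10
Register before byte 3: 0x10
After XOR with byte 0xF2: 0xE2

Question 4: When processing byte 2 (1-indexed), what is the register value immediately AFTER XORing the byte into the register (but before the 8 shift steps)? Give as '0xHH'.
Answer: 0xB3

Derivation:
Register before byte 2: 0xCC
Byte 2: 0x7F
0xCC XOR 0x7F = 0xB3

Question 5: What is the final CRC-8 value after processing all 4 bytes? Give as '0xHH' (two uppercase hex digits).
After byte 1 (0xF6): reg=0xCC
After byte 2 (0x7F): reg=0x10
After byte 3 (0xF2): reg=0xA0
After byte 4 (0x13): reg=0x10

Answer: 0x10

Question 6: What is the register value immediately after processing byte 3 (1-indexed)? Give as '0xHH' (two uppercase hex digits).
After byte 1 (0xF6): reg=0xCC
After byte 2 (0x7F): reg=0x10
After byte 3 (0xF2): reg=0xA0

Answer: 0xA0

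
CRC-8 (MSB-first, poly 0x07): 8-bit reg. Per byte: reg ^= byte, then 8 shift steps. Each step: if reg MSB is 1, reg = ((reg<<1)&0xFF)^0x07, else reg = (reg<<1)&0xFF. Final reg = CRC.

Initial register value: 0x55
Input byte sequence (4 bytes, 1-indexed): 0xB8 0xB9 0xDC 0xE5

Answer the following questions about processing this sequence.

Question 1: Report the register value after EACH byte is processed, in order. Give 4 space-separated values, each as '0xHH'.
0x8D 0x8C 0xB7 0xB9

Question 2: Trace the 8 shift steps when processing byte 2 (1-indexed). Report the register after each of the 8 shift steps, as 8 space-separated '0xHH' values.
Answer: 0x68 0xD0 0xA7 0x49 0x92 0x23 0x46 0x8C

Derivation:
After byte 1 (0xB8): reg=0x8D
Register before byte 2: 0x8D
After XOR with byte 0xB9: 0x34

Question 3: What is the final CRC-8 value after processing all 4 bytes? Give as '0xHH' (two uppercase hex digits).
After byte 1 (0xB8): reg=0x8D
After byte 2 (0xB9): reg=0x8C
After byte 3 (0xDC): reg=0xB7
After byte 4 (0xE5): reg=0xB9

Answer: 0xB9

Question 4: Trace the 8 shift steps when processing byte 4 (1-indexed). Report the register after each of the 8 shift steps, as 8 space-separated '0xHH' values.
Answer: 0xA4 0x4F 0x9E 0x3B 0x76 0xEC 0xDF 0xB9

Derivation:
After byte 1 (0xB8): reg=0x8D
After byte 2 (0xB9): reg=0x8C
After byte 3 (0xDC): reg=0xB7
Register before byte 4: 0xB7
After XOR with byte 0xE5: 0x52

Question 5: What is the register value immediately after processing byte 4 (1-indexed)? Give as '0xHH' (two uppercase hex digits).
Answer: 0xB9

Derivation:
After byte 1 (0xB8): reg=0x8D
After byte 2 (0xB9): reg=0x8C
After byte 3 (0xDC): reg=0xB7
After byte 4 (0xE5): reg=0xB9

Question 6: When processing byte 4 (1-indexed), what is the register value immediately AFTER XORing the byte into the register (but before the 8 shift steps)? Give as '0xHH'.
Answer: 0x52

Derivation:
Register before byte 4: 0xB7
Byte 4: 0xE5
0xB7 XOR 0xE5 = 0x52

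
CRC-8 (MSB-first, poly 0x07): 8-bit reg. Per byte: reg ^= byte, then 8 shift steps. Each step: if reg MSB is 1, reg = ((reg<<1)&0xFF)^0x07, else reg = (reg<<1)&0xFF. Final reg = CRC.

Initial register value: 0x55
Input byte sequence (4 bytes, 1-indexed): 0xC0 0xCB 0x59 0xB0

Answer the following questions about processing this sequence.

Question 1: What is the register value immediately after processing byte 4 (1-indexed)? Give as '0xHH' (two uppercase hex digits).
Answer: 0xD1

Derivation:
After byte 1 (0xC0): reg=0xE2
After byte 2 (0xCB): reg=0xDF
After byte 3 (0x59): reg=0x9B
After byte 4 (0xB0): reg=0xD1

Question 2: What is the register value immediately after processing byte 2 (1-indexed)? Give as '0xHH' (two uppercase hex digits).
Answer: 0xDF

Derivation:
After byte 1 (0xC0): reg=0xE2
After byte 2 (0xCB): reg=0xDF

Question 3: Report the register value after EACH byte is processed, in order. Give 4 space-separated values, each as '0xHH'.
0xE2 0xDF 0x9B 0xD1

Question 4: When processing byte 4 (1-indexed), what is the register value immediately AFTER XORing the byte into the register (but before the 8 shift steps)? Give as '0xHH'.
Answer: 0x2B

Derivation:
Register before byte 4: 0x9B
Byte 4: 0xB0
0x9B XOR 0xB0 = 0x2B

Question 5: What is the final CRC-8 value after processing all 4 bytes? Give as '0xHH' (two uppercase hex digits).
Answer: 0xD1

Derivation:
After byte 1 (0xC0): reg=0xE2
After byte 2 (0xCB): reg=0xDF
After byte 3 (0x59): reg=0x9B
After byte 4 (0xB0): reg=0xD1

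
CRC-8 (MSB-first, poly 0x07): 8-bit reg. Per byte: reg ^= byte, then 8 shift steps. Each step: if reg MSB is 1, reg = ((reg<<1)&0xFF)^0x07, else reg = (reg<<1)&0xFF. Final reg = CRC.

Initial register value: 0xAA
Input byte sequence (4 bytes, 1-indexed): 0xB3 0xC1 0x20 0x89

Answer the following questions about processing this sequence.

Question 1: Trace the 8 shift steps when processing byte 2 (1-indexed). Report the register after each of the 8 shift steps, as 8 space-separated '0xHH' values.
Answer: 0x1B 0x36 0x6C 0xD8 0xB7 0x69 0xD2 0xA3

Derivation:
After byte 1 (0xB3): reg=0x4F
Register before byte 2: 0x4F
After XOR with byte 0xC1: 0x8E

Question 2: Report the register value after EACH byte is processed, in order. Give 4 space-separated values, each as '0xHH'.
0x4F 0xA3 0x80 0x3F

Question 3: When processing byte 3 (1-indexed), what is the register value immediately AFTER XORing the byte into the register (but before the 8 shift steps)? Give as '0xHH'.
Answer: 0x83

Derivation:
Register before byte 3: 0xA3
Byte 3: 0x20
0xA3 XOR 0x20 = 0x83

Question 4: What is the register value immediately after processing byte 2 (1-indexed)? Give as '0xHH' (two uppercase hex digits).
Answer: 0xA3

Derivation:
After byte 1 (0xB3): reg=0x4F
After byte 2 (0xC1): reg=0xA3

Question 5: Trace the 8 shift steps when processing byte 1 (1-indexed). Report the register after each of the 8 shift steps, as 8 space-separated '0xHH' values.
Answer: 0x32 0x64 0xC8 0x97 0x29 0x52 0xA4 0x4F

Derivation:
Register before byte 1: 0xAA
After XOR with byte 0xB3: 0x19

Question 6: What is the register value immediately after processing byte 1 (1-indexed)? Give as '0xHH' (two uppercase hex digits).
Answer: 0x4F

Derivation:
After byte 1 (0xB3): reg=0x4F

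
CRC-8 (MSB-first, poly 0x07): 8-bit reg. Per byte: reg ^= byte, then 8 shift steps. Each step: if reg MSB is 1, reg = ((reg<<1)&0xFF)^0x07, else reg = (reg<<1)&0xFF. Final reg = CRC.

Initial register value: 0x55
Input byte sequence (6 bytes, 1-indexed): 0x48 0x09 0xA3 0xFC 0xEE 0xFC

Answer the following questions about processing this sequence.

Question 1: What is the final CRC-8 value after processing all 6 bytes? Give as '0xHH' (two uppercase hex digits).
Answer: 0x1B

Derivation:
After byte 1 (0x48): reg=0x53
After byte 2 (0x09): reg=0x81
After byte 3 (0xA3): reg=0xEE
After byte 4 (0xFC): reg=0x7E
After byte 5 (0xEE): reg=0xF9
After byte 6 (0xFC): reg=0x1B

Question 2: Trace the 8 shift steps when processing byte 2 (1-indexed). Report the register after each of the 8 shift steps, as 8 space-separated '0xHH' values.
Answer: 0xB4 0x6F 0xDE 0xBB 0x71 0xE2 0xC3 0x81

Derivation:
After byte 1 (0x48): reg=0x53
Register before byte 2: 0x53
After XOR with byte 0x09: 0x5A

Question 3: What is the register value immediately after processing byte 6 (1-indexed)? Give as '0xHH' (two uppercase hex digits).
After byte 1 (0x48): reg=0x53
After byte 2 (0x09): reg=0x81
After byte 3 (0xA3): reg=0xEE
After byte 4 (0xFC): reg=0x7E
After byte 5 (0xEE): reg=0xF9
After byte 6 (0xFC): reg=0x1B

Answer: 0x1B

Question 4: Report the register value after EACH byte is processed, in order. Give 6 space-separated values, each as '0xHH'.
0x53 0x81 0xEE 0x7E 0xF9 0x1B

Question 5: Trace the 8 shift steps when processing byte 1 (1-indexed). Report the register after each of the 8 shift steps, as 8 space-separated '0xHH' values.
Answer: 0x3A 0x74 0xE8 0xD7 0xA9 0x55 0xAA 0x53

Derivation:
Register before byte 1: 0x55
After XOR with byte 0x48: 0x1D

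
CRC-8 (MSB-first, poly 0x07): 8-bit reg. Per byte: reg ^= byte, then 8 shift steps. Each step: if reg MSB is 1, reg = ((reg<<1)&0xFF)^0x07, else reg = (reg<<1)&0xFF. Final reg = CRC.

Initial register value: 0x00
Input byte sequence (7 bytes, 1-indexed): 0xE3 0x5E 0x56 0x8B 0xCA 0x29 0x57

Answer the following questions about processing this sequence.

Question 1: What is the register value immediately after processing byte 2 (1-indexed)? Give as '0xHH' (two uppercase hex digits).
After byte 1 (0xE3): reg=0xA7
After byte 2 (0x5E): reg=0xE1

Answer: 0xE1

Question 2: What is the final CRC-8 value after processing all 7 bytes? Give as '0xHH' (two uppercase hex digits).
After byte 1 (0xE3): reg=0xA7
After byte 2 (0x5E): reg=0xE1
After byte 3 (0x56): reg=0x0C
After byte 4 (0x8B): reg=0x9C
After byte 5 (0xCA): reg=0xA5
After byte 6 (0x29): reg=0xAD
After byte 7 (0x57): reg=0xE8

Answer: 0xE8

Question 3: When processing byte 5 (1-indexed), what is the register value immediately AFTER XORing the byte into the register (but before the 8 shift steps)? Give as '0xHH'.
Register before byte 5: 0x9C
Byte 5: 0xCA
0x9C XOR 0xCA = 0x56

Answer: 0x56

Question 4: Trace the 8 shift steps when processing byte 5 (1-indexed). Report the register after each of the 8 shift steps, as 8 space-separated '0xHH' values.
After byte 1 (0xE3): reg=0xA7
After byte 2 (0x5E): reg=0xE1
After byte 3 (0x56): reg=0x0C
After byte 4 (0x8B): reg=0x9C
Register before byte 5: 0x9C
After XOR with byte 0xCA: 0x56

Answer: 0xAC 0x5F 0xBE 0x7B 0xF6 0xEB 0xD1 0xA5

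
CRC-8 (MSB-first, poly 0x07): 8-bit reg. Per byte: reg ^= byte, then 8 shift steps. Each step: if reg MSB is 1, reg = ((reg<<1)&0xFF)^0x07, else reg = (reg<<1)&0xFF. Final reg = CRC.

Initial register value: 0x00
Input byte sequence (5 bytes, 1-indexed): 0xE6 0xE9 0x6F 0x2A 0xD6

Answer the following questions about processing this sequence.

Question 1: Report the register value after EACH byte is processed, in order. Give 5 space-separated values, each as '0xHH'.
0xBC 0xAC 0x47 0x04 0x30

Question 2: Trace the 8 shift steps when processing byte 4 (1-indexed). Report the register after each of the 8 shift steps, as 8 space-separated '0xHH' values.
After byte 1 (0xE6): reg=0xBC
After byte 2 (0xE9): reg=0xAC
After byte 3 (0x6F): reg=0x47
Register before byte 4: 0x47
After XOR with byte 0x2A: 0x6D

Answer: 0xDA 0xB3 0x61 0xC2 0x83 0x01 0x02 0x04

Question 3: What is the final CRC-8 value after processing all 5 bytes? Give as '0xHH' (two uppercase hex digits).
Answer: 0x30

Derivation:
After byte 1 (0xE6): reg=0xBC
After byte 2 (0xE9): reg=0xAC
After byte 3 (0x6F): reg=0x47
After byte 4 (0x2A): reg=0x04
After byte 5 (0xD6): reg=0x30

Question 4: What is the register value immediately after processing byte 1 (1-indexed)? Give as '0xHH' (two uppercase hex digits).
After byte 1 (0xE6): reg=0xBC

Answer: 0xBC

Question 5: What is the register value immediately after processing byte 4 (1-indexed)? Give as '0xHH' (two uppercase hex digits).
After byte 1 (0xE6): reg=0xBC
After byte 2 (0xE9): reg=0xAC
After byte 3 (0x6F): reg=0x47
After byte 4 (0x2A): reg=0x04

Answer: 0x04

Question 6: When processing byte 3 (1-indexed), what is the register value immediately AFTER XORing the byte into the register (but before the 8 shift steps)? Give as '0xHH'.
Answer: 0xC3

Derivation:
Register before byte 3: 0xAC
Byte 3: 0x6F
0xAC XOR 0x6F = 0xC3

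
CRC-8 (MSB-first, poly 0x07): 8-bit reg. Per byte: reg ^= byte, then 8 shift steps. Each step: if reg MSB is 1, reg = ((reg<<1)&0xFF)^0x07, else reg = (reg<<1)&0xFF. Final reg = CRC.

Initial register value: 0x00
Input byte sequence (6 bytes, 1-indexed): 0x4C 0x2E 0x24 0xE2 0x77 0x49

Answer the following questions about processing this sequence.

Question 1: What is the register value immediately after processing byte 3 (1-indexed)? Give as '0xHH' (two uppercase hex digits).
Answer: 0xF8

Derivation:
After byte 1 (0x4C): reg=0xE3
After byte 2 (0x2E): reg=0x6D
After byte 3 (0x24): reg=0xF8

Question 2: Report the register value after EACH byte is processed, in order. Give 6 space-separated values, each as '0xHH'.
0xE3 0x6D 0xF8 0x46 0x97 0x14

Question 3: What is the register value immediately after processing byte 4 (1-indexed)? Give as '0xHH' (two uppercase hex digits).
Answer: 0x46

Derivation:
After byte 1 (0x4C): reg=0xE3
After byte 2 (0x2E): reg=0x6D
After byte 3 (0x24): reg=0xF8
After byte 4 (0xE2): reg=0x46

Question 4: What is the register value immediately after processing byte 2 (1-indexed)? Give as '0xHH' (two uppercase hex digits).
Answer: 0x6D

Derivation:
After byte 1 (0x4C): reg=0xE3
After byte 2 (0x2E): reg=0x6D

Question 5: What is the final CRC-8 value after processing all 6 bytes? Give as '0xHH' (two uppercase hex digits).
Answer: 0x14

Derivation:
After byte 1 (0x4C): reg=0xE3
After byte 2 (0x2E): reg=0x6D
After byte 3 (0x24): reg=0xF8
After byte 4 (0xE2): reg=0x46
After byte 5 (0x77): reg=0x97
After byte 6 (0x49): reg=0x14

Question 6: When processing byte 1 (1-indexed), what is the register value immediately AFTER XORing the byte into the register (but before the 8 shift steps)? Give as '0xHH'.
Answer: 0x4C

Derivation:
Register before byte 1: 0x00
Byte 1: 0x4C
0x00 XOR 0x4C = 0x4C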